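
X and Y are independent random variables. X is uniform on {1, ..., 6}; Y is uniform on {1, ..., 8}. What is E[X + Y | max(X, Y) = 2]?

P(max(X, Y) = 2) = 1/16.
Summing (X+Y)·P(x,y) over outcomes with max(X, Y) = 2 gives 5/24.
E[X + Y | max(X, Y) = 2] = (5/24) / (1/16) = 10/3.

10/3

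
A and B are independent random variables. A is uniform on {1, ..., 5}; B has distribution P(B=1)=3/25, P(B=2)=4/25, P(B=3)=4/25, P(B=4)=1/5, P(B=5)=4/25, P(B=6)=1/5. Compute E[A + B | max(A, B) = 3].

P(max(A, B) = 3) = 19/125.
Summing (A+B)·P(x,y) over outcomes with max(A, B) = 3 gives 92/125.
E[A + B | max(A, B) = 3] = (92/125) / (19/125) = 92/19.

92/19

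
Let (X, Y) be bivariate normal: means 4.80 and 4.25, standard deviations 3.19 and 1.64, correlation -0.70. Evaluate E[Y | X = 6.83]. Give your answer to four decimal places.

3.5195

The regression of Y on X has slope ρ·σ_Y/σ_X and passes through (μ_X, μ_Y).
E[Y | X=6.83] = 4.25 + (-0.70)·(1.64/3.19)·(6.83 − (4.80)) = 4.25 + (-0.35987)·(2.03) = 3.5195.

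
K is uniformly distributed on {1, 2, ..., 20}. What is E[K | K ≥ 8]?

14

P(K ≥ 8) = 13/20.
E[K | K ≥ 8] = (91/10) / (13/20) = 14.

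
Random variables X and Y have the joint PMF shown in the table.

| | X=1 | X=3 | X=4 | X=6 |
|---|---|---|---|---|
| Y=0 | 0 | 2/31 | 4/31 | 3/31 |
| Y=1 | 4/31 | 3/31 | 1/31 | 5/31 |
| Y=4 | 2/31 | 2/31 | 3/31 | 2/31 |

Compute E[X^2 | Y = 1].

227/13

P(Y = 1) = 13/31.
Summing X^2·P(X=x,Y=y) over the conditioning event gives 227/31.
E[X^2 | Y = 1] = (227/31) / (13/31) = 227/13.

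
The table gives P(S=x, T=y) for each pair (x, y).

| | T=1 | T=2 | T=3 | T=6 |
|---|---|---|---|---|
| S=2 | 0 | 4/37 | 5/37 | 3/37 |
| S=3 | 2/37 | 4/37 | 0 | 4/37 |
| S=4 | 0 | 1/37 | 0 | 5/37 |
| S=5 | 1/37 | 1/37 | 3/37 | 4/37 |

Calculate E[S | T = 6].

29/8

P(T = 6) = 16/37.
Summing S·P(S=x,T=y) over the conditioning event gives 58/37.
E[S | T = 6] = (58/37) / (16/37) = 29/8.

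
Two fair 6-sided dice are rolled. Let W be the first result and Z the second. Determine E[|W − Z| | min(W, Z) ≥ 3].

5/4

P(min(W, Z) ≥ 3) = 4/9.
Summing |W−Z|·P(x,y) over outcomes with min(W, Z) ≥ 3 gives 5/9.
E[|W − Z| | min(W, Z) ≥ 3] = (5/9) / (4/9) = 5/4.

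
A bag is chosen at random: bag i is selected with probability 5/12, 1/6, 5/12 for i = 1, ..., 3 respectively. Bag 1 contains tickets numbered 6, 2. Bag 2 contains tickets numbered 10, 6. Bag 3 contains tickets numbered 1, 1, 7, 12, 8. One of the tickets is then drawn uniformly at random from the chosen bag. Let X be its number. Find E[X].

65/12

E[X | bag 1] = (6+2)/2 = 4.
E[X | bag 2] = (10+6)/2 = 8.
E[X | bag 3] = (1+1+7+12+8)/5 = 29/5.
E[X] = (5/12)·(4) + (1/6)·(8) + (5/12)·(29/5) = 65/12.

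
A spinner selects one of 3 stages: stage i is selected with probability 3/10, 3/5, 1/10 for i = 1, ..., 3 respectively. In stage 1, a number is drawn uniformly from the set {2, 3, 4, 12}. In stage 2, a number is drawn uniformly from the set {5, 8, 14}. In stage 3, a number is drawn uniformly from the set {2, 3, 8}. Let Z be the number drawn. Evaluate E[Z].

889/120

E[Z | stage 1] = (2+3+4+12)/4 = 21/4.
E[Z | stage 2] = (5+8+14)/3 = 9.
E[Z | stage 3] = (2+3+8)/3 = 13/3.
E[Z] = (3/10)·(21/4) + (3/5)·(9) + (1/10)·(13/3) = 889/120.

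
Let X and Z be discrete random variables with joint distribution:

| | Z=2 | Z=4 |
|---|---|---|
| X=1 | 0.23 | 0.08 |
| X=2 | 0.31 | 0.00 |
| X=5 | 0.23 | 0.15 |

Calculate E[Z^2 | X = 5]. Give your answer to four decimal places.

P(X = 5) = 0.38.
Σ Z^2·P over the event = 4·(0.23) + 16·(0.15) = 3.32.
E[Z^2 | X = 5] = (3.32) / (0.38) = 8.7368.

8.7368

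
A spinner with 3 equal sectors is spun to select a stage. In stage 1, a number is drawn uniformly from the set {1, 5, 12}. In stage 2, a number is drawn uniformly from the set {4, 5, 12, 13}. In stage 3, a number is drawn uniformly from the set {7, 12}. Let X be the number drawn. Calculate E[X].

E[X | stage 1] = (1+5+12)/3 = 6.
E[X | stage 2] = (4+5+12+13)/4 = 17/2.
E[X | stage 3] = (7+12)/2 = 19/2.
By the law of total expectation,
E[X] = (1/3)·(6) + (1/3)·(17/2) + (1/3)·(19/2) = 8.

8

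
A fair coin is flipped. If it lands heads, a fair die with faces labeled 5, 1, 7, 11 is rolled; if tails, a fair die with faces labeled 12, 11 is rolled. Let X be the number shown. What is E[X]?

35/4

E[X | heads] = (5+1+7+11)/4 = 6.
E[X | tails] = (12+11)/2 = 23/2.
By the law of total expectation,
E[X] = (1/2)·(6) + (1/2)·(23/2) = 35/4.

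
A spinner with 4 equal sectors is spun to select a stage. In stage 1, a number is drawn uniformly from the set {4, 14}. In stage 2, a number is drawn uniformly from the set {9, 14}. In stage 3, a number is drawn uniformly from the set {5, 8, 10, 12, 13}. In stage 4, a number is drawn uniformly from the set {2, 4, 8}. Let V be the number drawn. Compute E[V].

1043/120

E[V | stage 1] = (4+14)/2 = 9.
E[V | stage 2] = (9+14)/2 = 23/2.
E[V | stage 3] = (5+8+10+12+13)/5 = 48/5.
E[V | stage 4] = (2+4+8)/3 = 14/3.
By the law of total expectation,
E[V] = (1/4)·(9) + (1/4)·(23/2) + (1/4)·(48/5) + (1/4)·(14/3) = 1043/120.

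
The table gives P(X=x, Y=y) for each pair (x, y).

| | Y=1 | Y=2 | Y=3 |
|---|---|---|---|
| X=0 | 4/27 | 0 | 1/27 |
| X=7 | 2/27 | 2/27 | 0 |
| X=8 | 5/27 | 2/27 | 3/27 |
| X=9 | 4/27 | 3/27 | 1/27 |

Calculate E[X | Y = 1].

6

P(Y = 1) = 5/9.
Summing X·P(X=x,Y=y) over the conditioning event gives 10/3.
E[X | Y = 1] = (10/3) / (5/9) = 6.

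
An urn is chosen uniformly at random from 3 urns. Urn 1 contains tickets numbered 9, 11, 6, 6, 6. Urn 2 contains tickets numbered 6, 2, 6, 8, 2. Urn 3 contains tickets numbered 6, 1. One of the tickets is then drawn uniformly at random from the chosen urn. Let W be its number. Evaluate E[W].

E[W | urn 1] = (9+11+6+6+6)/5 = 38/5.
E[W | urn 2] = (6+2+6+8+2)/5 = 24/5.
E[W | urn 3] = (6+1)/2 = 7/2.
E[W] = (1/3)·(38/5) + (1/3)·(24/5) + (1/3)·(7/2) = 53/10.

53/10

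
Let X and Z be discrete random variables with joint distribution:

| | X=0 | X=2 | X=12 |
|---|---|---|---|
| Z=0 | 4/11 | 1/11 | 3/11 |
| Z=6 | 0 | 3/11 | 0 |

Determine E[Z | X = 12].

0

P(X = 12) = 3/11.
Σ Z·P over the event = 0·(3/11) = 0.
E[Z | X = 12] = (0) / (3/11) = 0.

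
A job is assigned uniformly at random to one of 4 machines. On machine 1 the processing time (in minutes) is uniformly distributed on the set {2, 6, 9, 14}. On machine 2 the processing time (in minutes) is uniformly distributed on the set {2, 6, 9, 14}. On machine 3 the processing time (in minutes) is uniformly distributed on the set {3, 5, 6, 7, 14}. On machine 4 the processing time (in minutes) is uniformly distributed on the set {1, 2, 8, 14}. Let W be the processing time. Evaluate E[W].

115/16

E[W | machine 1] = (2+6+9+14)/4 = 31/4.
E[W | machine 2] = (2+6+9+14)/4 = 31/4.
E[W | machine 3] = (3+5+6+7+14)/5 = 7.
E[W | machine 4] = (1+2+8+14)/4 = 25/4.
By the law of total expectation,
E[W] = (1/4)·(31/4) + (1/4)·(31/4) + (1/4)·(7) + (1/4)·(25/4) = 115/16.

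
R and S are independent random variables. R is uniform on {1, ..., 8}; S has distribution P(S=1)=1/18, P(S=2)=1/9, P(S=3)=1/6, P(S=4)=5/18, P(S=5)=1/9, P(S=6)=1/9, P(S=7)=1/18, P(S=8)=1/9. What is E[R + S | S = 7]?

23/2

P(S = 7) = 1/18.
Summing (R+S)·P(x,y) over outcomes with S = 7 gives 23/36.
E[R + S | S = 7] = (23/36) / (1/18) = 23/2.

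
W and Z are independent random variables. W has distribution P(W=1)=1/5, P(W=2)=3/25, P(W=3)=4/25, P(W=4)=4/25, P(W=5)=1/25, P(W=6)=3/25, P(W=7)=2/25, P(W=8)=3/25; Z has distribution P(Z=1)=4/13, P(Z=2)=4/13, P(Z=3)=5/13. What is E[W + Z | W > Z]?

1532/213

P(W > Z) = 213/325.
Summing (W+Z)·P(x,y) over outcomes with W > Z gives 1532/325.
E[W + Z | W > Z] = (1532/325) / (213/325) = 1532/213.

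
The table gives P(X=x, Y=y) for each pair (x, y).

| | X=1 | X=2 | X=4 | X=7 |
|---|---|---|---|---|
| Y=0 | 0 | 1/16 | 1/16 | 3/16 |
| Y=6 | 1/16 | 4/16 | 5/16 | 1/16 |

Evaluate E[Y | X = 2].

P(X = 2) = 5/16.
Σ Y·P over the event = 0·(1/16) + 6·(4/16) = 3/2.
E[Y | X = 2] = (3/2) / (5/16) = 24/5.

24/5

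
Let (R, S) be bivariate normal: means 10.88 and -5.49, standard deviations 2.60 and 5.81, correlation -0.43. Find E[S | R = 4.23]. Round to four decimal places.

E[S | R=x] = μ_S + ρ(σ_S/σ_R)(x − μ_R) for jointly normal variables.
E[S | R=4.23] = -5.49 + (-0.43)·(5.81/2.60)·(4.23 − (10.88)) = -5.49 + (-0.96088)·(-6.65) = 0.8999.

0.8999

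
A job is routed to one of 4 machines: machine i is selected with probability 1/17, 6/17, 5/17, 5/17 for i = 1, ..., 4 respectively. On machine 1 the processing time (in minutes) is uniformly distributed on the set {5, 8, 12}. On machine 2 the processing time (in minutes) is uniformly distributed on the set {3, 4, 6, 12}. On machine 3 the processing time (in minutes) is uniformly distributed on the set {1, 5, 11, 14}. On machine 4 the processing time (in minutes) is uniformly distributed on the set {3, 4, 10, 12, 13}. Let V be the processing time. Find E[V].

1519/204

E[V | machine 1] = (5+8+12)/3 = 25/3.
E[V | machine 2] = (3+4+6+12)/4 = 25/4.
E[V | machine 3] = (1+5+11+14)/4 = 31/4.
E[V | machine 4] = (3+4+10+12+13)/5 = 42/5.
By the law of total expectation,
E[V] = (1/17)·(25/3) + (6/17)·(25/4) + (5/17)·(31/4) + (5/17)·(42/5) = 1519/204.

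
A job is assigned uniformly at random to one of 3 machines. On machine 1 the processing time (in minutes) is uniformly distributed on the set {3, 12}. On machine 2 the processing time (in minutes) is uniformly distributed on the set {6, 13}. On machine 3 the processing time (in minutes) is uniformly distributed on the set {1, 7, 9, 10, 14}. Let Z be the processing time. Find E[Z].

E[Z | machine 1] = (3+12)/2 = 15/2.
E[Z | machine 2] = (6+13)/2 = 19/2.
E[Z | machine 3] = (1+7+9+10+14)/5 = 41/5.
E[Z] = (1/3)·(15/2) + (1/3)·(19/2) + (1/3)·(41/5) = 42/5.

42/5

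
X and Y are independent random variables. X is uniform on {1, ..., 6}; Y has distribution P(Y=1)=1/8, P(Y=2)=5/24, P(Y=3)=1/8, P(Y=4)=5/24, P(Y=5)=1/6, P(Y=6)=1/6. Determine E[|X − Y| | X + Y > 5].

P(X + Y > 5) = 53/72.
Summing |X−Y|·P(x,y) over outcomes with X + Y > 5 gives 14/9.
E[|X − Y| | X + Y > 5] = (14/9) / (53/72) = 112/53.

112/53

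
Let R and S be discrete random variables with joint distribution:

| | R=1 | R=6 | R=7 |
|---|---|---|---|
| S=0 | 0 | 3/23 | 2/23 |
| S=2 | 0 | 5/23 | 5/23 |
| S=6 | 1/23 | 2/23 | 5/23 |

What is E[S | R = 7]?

P(R = 7) = 12/23.
Σ S·P over the event = 0·(2/23) + 2·(5/23) + 6·(5/23) = 40/23.
E[S | R = 7] = (40/23) / (12/23) = 10/3.

10/3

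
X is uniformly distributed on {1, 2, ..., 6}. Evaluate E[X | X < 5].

5/2

Given X < 5, X is equally likely to be any of {1, 2, 3, 4}.
E[X | X < 5] = (1 + 2 + 3 + 4) / 4 = 5/2.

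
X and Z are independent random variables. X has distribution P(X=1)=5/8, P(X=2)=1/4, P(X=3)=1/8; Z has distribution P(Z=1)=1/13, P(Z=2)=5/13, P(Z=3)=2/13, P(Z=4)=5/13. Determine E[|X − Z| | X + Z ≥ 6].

P(X + Z ≥ 6) = 17/104.
Summing |X−Z|·P(x,y) over outcomes with X + Z ≥ 6 gives 25/104.
E[|X − Z| | X + Z ≥ 6] = (25/104) / (17/104) = 25/17.

25/17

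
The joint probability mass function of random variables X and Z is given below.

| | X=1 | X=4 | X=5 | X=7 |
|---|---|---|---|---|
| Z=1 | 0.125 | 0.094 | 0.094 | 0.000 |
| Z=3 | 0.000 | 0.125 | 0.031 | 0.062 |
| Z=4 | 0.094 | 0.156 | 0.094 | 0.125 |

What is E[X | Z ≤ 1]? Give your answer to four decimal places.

3.1022

P(Z ≤ 1) = 0.313.
Summing X·P(X=x,Z=y) over the conditioning event gives 0.971.
E[X | Z ≤ 1] = (0.971) / (0.313) = 3.1022.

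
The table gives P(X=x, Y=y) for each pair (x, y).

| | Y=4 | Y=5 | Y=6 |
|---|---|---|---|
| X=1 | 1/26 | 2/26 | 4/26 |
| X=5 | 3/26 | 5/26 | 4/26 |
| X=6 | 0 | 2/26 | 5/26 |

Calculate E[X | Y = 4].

P(Y = 4) = 2/13.
Σ X·P over the event = 1·(1/26) + 5·(3/26) = 8/13.
E[X | Y = 4] = (8/13) / (2/13) = 4.

4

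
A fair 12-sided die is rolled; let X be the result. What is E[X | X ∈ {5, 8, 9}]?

22/3

P(X ∈ {5, 8, 9}) = 1/4.
Σ over the event: 5·1/12 + 8·1/12 + 9·1/12 = 11/6.
E[X | X ∈ {5, 8, 9}] = (11/6) / (1/4) = 22/3.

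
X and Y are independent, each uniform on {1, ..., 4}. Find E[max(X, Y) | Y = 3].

Outcomes with Y = 3: (1,3), (2,3), (3,3), (4,3), each with probability 1/16.
E[max(X, Y) | Y = 3] = (3 + 3 + 3 + 4) / 4 = 13/4.

13/4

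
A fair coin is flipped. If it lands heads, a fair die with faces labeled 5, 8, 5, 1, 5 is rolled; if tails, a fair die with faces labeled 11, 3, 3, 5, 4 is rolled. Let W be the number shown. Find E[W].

E[W | heads] = (5+8+5+1+5)/5 = 24/5.
E[W | tails] = (11+3+3+5+4)/5 = 26/5.
E[W] = (1/2)·(24/5) + (1/2)·(26/5) = 5.

5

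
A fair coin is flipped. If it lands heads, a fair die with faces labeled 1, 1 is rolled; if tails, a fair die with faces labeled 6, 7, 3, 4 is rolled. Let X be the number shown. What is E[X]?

E[X | heads] = (1+1)/2 = 1.
E[X | tails] = (6+7+3+4)/4 = 5.
E[X] = (1/2)·(1) + (1/2)·(5) = 3.

3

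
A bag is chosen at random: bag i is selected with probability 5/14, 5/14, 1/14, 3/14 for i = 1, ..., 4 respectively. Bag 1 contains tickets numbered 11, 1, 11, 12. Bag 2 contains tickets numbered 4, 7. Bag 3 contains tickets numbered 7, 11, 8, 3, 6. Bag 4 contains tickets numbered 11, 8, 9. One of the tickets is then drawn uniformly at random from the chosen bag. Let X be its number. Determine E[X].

E[X | bag 1] = (11+1+11+12)/4 = 35/4.
E[X | bag 2] = (4+7)/2 = 11/2.
E[X | bag 3] = (7+11+8+3+6)/5 = 7.
E[X | bag 4] = (11+8+9)/3 = 28/3.
E[X] = (5/14)·(35/4) + (5/14)·(11/2) + (1/14)·(7) + (3/14)·(28/3) = 425/56.

425/56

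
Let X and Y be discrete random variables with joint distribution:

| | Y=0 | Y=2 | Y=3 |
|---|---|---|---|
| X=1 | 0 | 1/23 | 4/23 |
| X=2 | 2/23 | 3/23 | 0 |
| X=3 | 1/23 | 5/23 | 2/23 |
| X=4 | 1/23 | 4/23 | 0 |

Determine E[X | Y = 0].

11/4

P(Y = 0) = 4/23.
Summing X·P(X=x,Y=y) over the conditioning event gives 11/23.
E[X | Y = 0] = (11/23) / (4/23) = 11/4.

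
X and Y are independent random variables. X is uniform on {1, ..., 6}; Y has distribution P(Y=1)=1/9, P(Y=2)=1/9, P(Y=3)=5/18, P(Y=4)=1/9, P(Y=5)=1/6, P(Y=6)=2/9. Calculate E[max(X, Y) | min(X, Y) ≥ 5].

P(min(X, Y) ≥ 5) = 7/54.
Summing max(X,Y)·P(x,y) over outcomes with min(X, Y) ≥ 5 gives 3/4.
E[max(X, Y) | min(X, Y) ≥ 5] = (3/4) / (7/54) = 81/14.

81/14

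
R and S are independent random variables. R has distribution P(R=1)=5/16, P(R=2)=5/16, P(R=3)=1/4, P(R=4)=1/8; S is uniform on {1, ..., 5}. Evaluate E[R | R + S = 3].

3/2

P(R + S = 3) = 1/8.
Summing R·P(x,y) over outcomes with R + S = 3 gives 3/16.
E[R | R + S = 3] = (3/16) / (1/8) = 3/2.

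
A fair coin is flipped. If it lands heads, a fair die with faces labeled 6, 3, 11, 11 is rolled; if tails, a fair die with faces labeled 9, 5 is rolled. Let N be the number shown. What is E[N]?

E[N | heads] = (6+3+11+11)/4 = 31/4.
E[N | tails] = (9+5)/2 = 7.
By the law of total expectation,
E[N] = (1/2)·(31/4) + (1/2)·(7) = 59/8.

59/8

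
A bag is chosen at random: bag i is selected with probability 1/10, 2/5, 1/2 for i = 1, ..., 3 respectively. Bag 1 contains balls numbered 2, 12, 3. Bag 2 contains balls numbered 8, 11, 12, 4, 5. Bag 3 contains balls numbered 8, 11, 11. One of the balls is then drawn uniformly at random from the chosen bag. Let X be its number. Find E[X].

263/30

E[X | bag 1] = (2+12+3)/3 = 17/3.
E[X | bag 2] = (8+11+12+4+5)/5 = 8.
E[X | bag 3] = (8+11+11)/3 = 10.
By the law of total expectation,
E[X] = (1/10)·(17/3) + (2/5)·(8) + (1/2)·(10) = 263/30.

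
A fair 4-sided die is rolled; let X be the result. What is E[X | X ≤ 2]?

Given X ≤ 2, X is equally likely to be any of {1, 2}.
E[X | X ≤ 2] = (1 + 2) / 2 = 3/2.

3/2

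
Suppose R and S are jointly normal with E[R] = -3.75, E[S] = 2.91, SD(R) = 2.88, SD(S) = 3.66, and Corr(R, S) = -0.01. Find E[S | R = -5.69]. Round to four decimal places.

2.9347

The regression of S on R has slope ρ·σ_S/σ_R and passes through (μ_R, μ_S).
E[S | R=-5.69] = 2.91 + (-0.01)·(3.66/2.88)·(-5.69 − (-3.75)) = 2.91 + (-0.012708)·(-1.94) = 2.9347.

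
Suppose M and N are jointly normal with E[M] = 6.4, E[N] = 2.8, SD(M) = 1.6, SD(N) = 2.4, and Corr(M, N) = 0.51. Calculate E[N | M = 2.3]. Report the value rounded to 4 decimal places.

-0.3365

For a bivariate normal, E[N | M=x] = μ_N + ρ·(σ_N/σ_M)·(x − μ_M).
E[N | M=2.3] = 2.8 + (0.51)·(2.4/1.6)·(2.3 − (6.4)) = 2.8 + (0.765)·(-4.1) = -0.3365.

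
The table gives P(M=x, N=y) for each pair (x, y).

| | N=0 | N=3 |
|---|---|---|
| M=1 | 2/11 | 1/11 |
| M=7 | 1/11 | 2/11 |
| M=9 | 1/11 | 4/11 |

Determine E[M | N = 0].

9/2

P(N = 0) = 4/11.
Σ M·P over the event = 1·(2/11) + 7·(1/11) + 9·(1/11) = 18/11.
E[M | N = 0] = (18/11) / (4/11) = 9/2.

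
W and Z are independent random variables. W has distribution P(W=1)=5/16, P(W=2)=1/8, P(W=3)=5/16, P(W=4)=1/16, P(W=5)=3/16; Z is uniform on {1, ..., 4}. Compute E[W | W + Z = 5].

P(W + Z = 5) = 13/64.
Summing W·P(x,y) over outcomes with W + Z = 5 gives 7/16.
E[W | W + Z = 5] = (7/16) / (13/64) = 28/13.

28/13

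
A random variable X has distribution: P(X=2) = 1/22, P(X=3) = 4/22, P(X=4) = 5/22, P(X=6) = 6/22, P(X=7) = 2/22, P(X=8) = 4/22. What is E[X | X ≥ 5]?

41/6

P(X ≥ 5) = 6/11.
Σ over the event: 6·3/11 + 7·1/11 + 8·2/11 = 41/11.
E[X | X ≥ 5] = (41/11) / (6/11) = 41/6.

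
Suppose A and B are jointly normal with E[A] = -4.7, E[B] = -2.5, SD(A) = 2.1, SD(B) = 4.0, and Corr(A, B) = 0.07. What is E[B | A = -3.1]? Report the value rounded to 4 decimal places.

-2.2867

The regression of B on A has slope ρ·σ_B/σ_A and passes through (μ_A, μ_B).
E[B | A=-3.1] = -2.5 + (0.07)·(4.0/2.1)·(-3.1 − (-4.7)) = -2.5 + (0.13333)·(1.6) = -2.2867.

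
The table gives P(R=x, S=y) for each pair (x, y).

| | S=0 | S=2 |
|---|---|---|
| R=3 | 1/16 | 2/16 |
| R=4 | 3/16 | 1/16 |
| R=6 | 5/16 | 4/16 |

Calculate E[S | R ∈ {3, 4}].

6/7

P(R ∈ {3, 4}) = 7/16.
Σ S·P over the event = 0·(1/16) + 2·(2/16) + 0·(3/16) + 2·(1/16) = 3/8.
E[S | R ∈ {3, 4}] = (3/8) / (7/16) = 6/7.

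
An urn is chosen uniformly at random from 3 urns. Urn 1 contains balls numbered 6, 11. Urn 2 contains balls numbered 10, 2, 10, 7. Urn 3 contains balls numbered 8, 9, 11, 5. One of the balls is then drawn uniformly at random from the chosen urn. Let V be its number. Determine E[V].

E[V | urn 1] = (6+11)/2 = 17/2.
E[V | urn 2] = (10+2+10+7)/4 = 29/4.
E[V | urn 3] = (8+9+11+5)/4 = 33/4.
E[V] = (1/3)·(17/2) + (1/3)·(29/4) + (1/3)·(33/4) = 8.

8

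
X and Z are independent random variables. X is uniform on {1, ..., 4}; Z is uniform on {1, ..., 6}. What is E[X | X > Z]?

Outcomes with X > Z: (2,1), (3,1), (3,2), (4,1), (4,2), (4,3), each with probability 1/24.
E[X | X > Z] = (2 + 3 + 3 + 4 + 4 + 4) / 6 = 10/3.

10/3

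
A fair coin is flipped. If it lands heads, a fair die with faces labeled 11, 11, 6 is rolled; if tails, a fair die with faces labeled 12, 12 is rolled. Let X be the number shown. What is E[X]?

32/3

E[X | heads] = (11+11+6)/3 = 28/3.
E[X | tails] = (12+12)/2 = 12.
By the law of total expectation,
E[X] = (1/2)·(28/3) + (1/2)·(12) = 32/3.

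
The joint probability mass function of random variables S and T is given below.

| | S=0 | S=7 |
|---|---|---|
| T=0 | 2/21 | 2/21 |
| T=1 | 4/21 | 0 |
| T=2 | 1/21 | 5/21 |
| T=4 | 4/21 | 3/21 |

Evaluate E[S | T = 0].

P(T = 0) = 4/21.
Σ S·P over the event = 0·(2/21) + 7·(2/21) = 2/3.
E[S | T = 0] = (2/3) / (4/21) = 7/2.

7/2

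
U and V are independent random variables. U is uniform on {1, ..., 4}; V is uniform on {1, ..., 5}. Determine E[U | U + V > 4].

20/7

P(U + V > 4) = 7/10.
Summing U·P(x,y) over outcomes with U + V > 4 gives 2.
E[U | U + V > 4] = (2) / (7/10) = 20/7.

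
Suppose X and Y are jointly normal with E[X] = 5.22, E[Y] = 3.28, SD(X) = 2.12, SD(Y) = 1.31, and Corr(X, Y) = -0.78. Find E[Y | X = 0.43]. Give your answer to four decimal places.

5.5887

E[Y | X=x] = μ_Y + ρ(σ_Y/σ_X)(x − μ_X) for jointly normal variables.
E[Y | X=0.43] = 3.28 + (-0.78)·(1.31/2.12)·(0.43 − (5.22)) = 3.28 + (-0.48198)·(-4.79) = 5.5887.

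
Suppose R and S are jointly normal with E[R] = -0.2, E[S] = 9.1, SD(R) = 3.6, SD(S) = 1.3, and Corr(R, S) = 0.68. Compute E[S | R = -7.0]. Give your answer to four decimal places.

E[S | R=x] = μ_S + ρ(σ_S/σ_R)(x − μ_R) for jointly normal variables.
E[S | R=-7.0] = 9.1 + (0.68)·(1.3/3.6)·(-7.0 − (-0.2)) = 9.1 + (0.24556)·(-6.8) = 7.4302.

7.4302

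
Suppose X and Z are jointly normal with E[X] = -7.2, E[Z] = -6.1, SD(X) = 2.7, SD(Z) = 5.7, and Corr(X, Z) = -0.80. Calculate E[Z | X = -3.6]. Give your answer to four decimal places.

The regression of Z on X has slope ρ·σ_Z/σ_X and passes through (μ_X, μ_Z).
E[Z | X=-3.6] = -6.1 + (-0.80)·(5.7/2.7)·(-3.6 − (-7.2)) = -6.1 + (-1.6889)·(3.6) = -12.1800.

-12.1800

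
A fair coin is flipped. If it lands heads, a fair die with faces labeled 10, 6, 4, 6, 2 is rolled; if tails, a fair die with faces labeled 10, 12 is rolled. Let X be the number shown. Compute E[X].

E[X | heads] = (10+6+4+6+2)/5 = 28/5.
E[X | tails] = (10+12)/2 = 11.
E[X] = (1/2)·(28/5) + (1/2)·(11) = 83/10.

83/10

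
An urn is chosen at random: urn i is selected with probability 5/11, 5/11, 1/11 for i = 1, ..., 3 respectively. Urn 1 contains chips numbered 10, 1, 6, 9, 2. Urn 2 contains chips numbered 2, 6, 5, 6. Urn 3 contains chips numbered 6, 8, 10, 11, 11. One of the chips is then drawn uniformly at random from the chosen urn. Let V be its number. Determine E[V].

1219/220

E[V | urn 1] = (10+1+6+9+2)/5 = 28/5.
E[V | urn 2] = (2+6+5+6)/4 = 19/4.
E[V | urn 3] = (6+8+10+11+11)/5 = 46/5.
By the law of total expectation,
E[V] = (5/11)·(28/5) + (5/11)·(19/4) + (1/11)·(46/5) = 1219/220.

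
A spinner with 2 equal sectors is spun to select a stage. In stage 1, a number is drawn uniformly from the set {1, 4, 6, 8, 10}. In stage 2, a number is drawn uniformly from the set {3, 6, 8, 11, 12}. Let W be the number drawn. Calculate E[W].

69/10

E[W | stage 1] = (1+4+6+8+10)/5 = 29/5.
E[W | stage 2] = (3+6+8+11+12)/5 = 8.
By the law of total expectation,
E[W] = (1/2)·(29/5) + (1/2)·(8) = 69/10.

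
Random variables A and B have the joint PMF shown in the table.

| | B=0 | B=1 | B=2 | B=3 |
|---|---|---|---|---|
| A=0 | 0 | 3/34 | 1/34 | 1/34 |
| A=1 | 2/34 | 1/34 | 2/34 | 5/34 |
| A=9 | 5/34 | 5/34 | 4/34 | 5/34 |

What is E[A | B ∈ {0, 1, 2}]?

P(B ∈ {0, 1, 2}) = 23/34.
Summing A·P(A=x,B=y) over the conditioning event gives 131/34.
E[A | B ∈ {0, 1, 2}] = (131/34) / (23/34) = 131/23.

131/23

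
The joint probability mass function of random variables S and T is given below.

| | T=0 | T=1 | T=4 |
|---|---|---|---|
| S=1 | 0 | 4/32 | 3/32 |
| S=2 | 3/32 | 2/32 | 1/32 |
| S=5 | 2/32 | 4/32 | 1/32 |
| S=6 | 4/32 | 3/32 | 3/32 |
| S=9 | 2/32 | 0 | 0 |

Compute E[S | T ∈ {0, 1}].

P(T ∈ {0, 1}) = 3/4.
Summing S·P(S=x,T=y) over the conditioning event gives 13/4.
E[S | T ∈ {0, 1}] = (13/4) / (3/4) = 13/3.

13/3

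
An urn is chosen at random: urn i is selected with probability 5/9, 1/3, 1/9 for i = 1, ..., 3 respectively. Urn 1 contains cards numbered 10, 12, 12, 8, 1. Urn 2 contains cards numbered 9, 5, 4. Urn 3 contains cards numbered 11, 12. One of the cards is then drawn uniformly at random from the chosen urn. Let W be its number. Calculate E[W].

145/18

E[W | urn 1] = (10+12+12+8+1)/5 = 43/5.
E[W | urn 2] = (9+5+4)/3 = 6.
E[W | urn 3] = (11+12)/2 = 23/2.
By the law of total expectation,
E[W] = (5/9)·(43/5) + (1/3)·(6) + (1/9)·(23/2) = 145/18.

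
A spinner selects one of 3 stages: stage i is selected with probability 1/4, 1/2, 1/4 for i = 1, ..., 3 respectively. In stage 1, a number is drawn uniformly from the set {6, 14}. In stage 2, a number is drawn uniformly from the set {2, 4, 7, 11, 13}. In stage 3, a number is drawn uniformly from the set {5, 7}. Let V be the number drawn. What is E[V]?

E[V | stage 1] = (6+14)/2 = 10.
E[V | stage 2] = (2+4+7+11+13)/5 = 37/5.
E[V | stage 3] = (5+7)/2 = 6.
By the law of total expectation,
E[V] = (1/4)·(10) + (1/2)·(37/5) + (1/4)·(6) = 77/10.

77/10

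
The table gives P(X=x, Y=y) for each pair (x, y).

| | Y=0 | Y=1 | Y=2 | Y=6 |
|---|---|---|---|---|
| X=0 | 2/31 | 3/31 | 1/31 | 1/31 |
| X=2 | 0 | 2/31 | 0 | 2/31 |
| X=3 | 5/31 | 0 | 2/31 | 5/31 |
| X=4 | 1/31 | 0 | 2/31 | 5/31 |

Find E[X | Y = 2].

P(Y = 2) = 5/31.
Σ X·P over the event = 0·(1/31) + 3·(2/31) + 4·(2/31) = 14/31.
E[X | Y = 2] = (14/31) / (5/31) = 14/5.

14/5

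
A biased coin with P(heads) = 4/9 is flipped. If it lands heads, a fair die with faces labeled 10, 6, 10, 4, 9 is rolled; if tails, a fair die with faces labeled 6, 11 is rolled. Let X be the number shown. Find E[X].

737/90

E[X | heads] = (10+6+10+4+9)/5 = 39/5.
E[X | tails] = (6+11)/2 = 17/2.
E[X] = (4/9)·(39/5) + (5/9)·(17/2) = 737/90.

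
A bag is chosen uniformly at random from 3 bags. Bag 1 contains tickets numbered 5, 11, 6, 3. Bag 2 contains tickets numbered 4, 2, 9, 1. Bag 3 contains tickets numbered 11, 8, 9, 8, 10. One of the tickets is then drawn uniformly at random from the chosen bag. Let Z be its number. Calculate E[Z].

389/60

E[Z | bag 1] = (5+11+6+3)/4 = 25/4.
E[Z | bag 2] = (4+2+9+1)/4 = 4.
E[Z | bag 3] = (11+8+9+8+10)/5 = 46/5.
By the law of total expectation,
E[Z] = (1/3)·(25/4) + (1/3)·(4) + (1/3)·(46/5) = 389/60.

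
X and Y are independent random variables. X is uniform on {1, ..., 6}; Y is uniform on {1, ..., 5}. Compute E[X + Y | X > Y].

P(X > Y) = 1/2.
Summing (X+Y)·P(x,y) over outcomes with X > Y gives 7/2.
E[X + Y | X > Y] = (7/2) / (1/2) = 7.

7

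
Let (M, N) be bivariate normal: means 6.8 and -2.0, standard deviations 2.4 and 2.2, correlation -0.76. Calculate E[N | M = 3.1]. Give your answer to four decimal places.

0.5777

E[N | M=x] = μ_N + ρ(σ_N/σ_M)(x − μ_M) for jointly normal variables.
E[N | M=3.1] = -2.0 + (-0.76)·(2.2/2.4)·(3.1 − (6.8)) = -2.0 + (-0.69667)·(-3.7) = 0.5777.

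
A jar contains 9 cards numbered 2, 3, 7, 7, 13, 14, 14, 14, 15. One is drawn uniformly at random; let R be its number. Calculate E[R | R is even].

P(R is even) = 4/9.
Σ over the event: 2·1/9 + 14·1/3 = 44/9.
E[R | R is even] = (44/9) / (4/9) = 11.

11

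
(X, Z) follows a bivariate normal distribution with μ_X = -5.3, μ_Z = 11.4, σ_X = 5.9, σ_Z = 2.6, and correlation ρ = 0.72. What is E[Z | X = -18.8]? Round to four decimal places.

7.1166

For a bivariate normal, E[Z | X=x] = μ_Z + ρ·(σ_Z/σ_X)·(x − μ_X).
E[Z | X=-18.8] = 11.4 + (0.72)·(2.6/5.9)·(-18.8 − (-5.3)) = 11.4 + (0.31729)·(-13.5) = 7.1166.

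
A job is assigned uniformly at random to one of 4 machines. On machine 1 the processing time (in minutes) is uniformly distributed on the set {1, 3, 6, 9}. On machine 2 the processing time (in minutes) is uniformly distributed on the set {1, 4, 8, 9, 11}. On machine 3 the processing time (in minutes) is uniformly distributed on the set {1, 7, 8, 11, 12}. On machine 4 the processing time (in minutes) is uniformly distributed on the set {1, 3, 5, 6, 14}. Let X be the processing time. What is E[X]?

499/80

E[X | machine 1] = (1+3+6+9)/4 = 19/4.
E[X | machine 2] = (1+4+8+9+11)/5 = 33/5.
E[X | machine 3] = (1+7+8+11+12)/5 = 39/5.
E[X | machine 4] = (1+3+5+6+14)/5 = 29/5.
By the law of total expectation,
E[X] = (1/4)·(19/4) + (1/4)·(33/5) + (1/4)·(39/5) + (1/4)·(29/5) = 499/80.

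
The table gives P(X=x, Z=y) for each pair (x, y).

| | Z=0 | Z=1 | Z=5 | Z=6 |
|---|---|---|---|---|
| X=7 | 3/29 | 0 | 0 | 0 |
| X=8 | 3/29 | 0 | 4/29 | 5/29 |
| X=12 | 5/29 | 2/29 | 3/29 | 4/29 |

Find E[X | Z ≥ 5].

P(Z ≥ 5) = 16/29.
Σ X·P over the event = 8·(4/29) + 8·(5/29) + 12·(3/29) + 12·(4/29) = 156/29.
E[X | Z ≥ 5] = (156/29) / (16/29) = 39/4.

39/4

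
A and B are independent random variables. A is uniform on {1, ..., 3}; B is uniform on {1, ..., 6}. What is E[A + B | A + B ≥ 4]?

P(A + B ≥ 4) = 5/6.
Summing (A+B)·P(x,y) over outcomes with A + B ≥ 4 gives 91/18.
E[A + B | A + B ≥ 4] = (91/18) / (5/6) = 91/15.

91/15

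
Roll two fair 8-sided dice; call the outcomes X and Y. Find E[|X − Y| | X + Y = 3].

1

Outcomes with X + Y = 3: (1,2), (2,1), each with probability 1/64.
E[|X − Y| | X + Y = 3] = (1 + 1) / 2 = 1.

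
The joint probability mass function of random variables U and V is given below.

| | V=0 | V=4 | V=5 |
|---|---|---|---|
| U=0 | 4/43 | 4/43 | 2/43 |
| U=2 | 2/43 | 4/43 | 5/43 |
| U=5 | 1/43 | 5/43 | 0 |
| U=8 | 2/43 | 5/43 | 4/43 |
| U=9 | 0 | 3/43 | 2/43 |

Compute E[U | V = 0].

25/9

P(V = 0) = 9/43.
Σ U·P over the event = 0·(4/43) + 2·(2/43) + 5·(1/43) + 8·(2/43) = 25/43.
E[U | V = 0] = (25/43) / (9/43) = 25/9.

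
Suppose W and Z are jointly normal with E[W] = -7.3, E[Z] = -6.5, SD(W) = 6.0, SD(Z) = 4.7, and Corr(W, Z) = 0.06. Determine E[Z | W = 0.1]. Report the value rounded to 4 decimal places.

-6.1522

E[Z | W=x] = μ_Z + ρ(σ_Z/σ_W)(x − μ_W) for jointly normal variables.
E[Z | W=0.1] = -6.5 + (0.06)·(4.7/6.0)·(0.1 − (-7.3)) = -6.5 + (0.047)·(7.4) = -6.1522.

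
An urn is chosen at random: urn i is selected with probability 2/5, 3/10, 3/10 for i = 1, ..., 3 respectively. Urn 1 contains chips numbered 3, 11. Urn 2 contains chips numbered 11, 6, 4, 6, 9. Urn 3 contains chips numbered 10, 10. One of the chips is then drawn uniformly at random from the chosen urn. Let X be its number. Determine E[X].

E[X | urn 1] = (3+11)/2 = 7.
E[X | urn 2] = (11+6+4+6+9)/5 = 36/5.
E[X | urn 3] = (10+10)/2 = 10.
E[X] = (2/5)·(7) + (3/10)·(36/5) + (3/10)·(10) = 199/25.

199/25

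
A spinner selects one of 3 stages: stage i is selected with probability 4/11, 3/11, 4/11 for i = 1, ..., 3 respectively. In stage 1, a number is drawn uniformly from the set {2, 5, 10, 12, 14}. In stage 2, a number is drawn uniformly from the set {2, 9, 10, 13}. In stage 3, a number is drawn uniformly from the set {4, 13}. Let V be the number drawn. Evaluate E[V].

939/110

E[V | stage 1] = (2+5+10+12+14)/5 = 43/5.
E[V | stage 2] = (2+9+10+13)/4 = 17/2.
E[V | stage 3] = (4+13)/2 = 17/2.
By the law of total expectation,
E[V] = (4/11)·(43/5) + (3/11)·(17/2) + (4/11)·(17/2) = 939/110.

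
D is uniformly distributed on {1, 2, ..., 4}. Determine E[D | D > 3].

Given D > 3, D is equally likely to be any of {4}.
E[D | D > 3] = (4) / 1 = 4.

4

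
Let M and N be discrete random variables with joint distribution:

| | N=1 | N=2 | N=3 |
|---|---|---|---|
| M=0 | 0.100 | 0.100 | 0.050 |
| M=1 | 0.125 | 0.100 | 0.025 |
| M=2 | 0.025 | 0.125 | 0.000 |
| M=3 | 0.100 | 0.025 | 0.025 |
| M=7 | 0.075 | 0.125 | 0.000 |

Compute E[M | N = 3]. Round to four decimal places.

P(N = 3) = 0.100.
Summing M·P(M=x,N=y) over the conditioning event gives 0.100.
E[M | N = 3] = (0.100) / (0.100) = 1.0000.

1.0000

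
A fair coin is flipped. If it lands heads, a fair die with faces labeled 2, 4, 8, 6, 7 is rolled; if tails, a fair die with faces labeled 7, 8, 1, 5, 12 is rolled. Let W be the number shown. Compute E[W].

E[W | heads] = (2+4+8+6+7)/5 = 27/5.
E[W | tails] = (7+8+1+5+12)/5 = 33/5.
By the law of total expectation,
E[W] = (1/2)·(27/5) + (1/2)·(33/5) = 6.

6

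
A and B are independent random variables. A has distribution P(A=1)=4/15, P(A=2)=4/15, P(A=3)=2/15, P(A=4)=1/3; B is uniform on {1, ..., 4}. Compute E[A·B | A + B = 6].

90/11

P(A + B = 6) = 11/60.
Summing AB·P(x,y) over outcomes with A + B = 6 gives 3/2.
E[A·B | A + B = 6] = (3/2) / (11/60) = 90/11.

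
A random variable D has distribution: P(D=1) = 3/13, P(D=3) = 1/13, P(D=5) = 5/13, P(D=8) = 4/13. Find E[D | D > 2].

P(D > 2) = 10/13.
Σ over the event: 3·1/13 + 5·5/13 + 8·4/13 = 60/13.
E[D | D > 2] = (60/13) / (10/13) = 6.

6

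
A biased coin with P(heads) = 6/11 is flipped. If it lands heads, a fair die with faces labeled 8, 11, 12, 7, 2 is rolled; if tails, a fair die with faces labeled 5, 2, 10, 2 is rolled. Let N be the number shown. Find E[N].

287/44

E[N | heads] = (8+11+12+7+2)/5 = 8.
E[N | tails] = (5+2+10+2)/4 = 19/4.
By the law of total expectation,
E[N] = (6/11)·(8) + (5/11)·(19/4) = 287/44.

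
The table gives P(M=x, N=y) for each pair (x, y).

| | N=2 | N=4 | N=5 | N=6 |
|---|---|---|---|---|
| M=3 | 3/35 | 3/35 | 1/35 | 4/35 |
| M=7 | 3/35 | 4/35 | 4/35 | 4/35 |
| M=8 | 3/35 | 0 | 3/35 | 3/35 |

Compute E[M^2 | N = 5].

P(N = 5) = 8/35.
Σ M^2·P over the event = 9·(1/35) + 49·(4/35) + 64·(3/35) = 397/35.
E[M^2 | N = 5] = (397/35) / (8/35) = 397/8.

397/8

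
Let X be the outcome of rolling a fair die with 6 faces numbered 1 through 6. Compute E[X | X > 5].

6

Given X > 5, X is equally likely to be any of {6}.
E[X | X > 5] = (6) / 1 = 6.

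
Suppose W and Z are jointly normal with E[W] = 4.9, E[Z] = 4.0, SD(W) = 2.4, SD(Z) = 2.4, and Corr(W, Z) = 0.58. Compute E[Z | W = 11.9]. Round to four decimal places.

8.0600

E[Z | W=x] = μ_Z + ρ(σ_Z/σ_W)(x − μ_W) for jointly normal variables.
E[Z | W=11.9] = 4.0 + (0.58)·(2.4/2.4)·(11.9 − (4.9)) = 4.0 + (0.58)·(7) = 8.0600.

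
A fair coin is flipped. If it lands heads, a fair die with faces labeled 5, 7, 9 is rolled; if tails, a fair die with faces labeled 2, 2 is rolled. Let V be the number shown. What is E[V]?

9/2

E[V | heads] = (5+7+9)/3 = 7.
E[V | tails] = (2+2)/2 = 2.
By the law of total expectation,
E[V] = (1/2)·(7) + (1/2)·(2) = 9/2.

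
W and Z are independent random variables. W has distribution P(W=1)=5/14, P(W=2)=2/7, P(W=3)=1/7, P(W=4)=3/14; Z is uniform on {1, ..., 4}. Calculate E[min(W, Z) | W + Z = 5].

P(W + Z = 5) = 1/4.
Summing min(W,Z)·P(x,y) over outcomes with W + Z = 5 gives 5/14.
E[min(W, Z) | W + Z = 5] = (5/14) / (1/4) = 10/7.

10/7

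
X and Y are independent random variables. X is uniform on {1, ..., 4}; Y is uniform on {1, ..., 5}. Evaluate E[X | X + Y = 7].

P(X + Y = 7) = 3/20.
Summing X·P(x,y) over outcomes with X + Y = 7 gives 9/20.
E[X | X + Y = 7] = (9/20) / (3/20) = 3.

3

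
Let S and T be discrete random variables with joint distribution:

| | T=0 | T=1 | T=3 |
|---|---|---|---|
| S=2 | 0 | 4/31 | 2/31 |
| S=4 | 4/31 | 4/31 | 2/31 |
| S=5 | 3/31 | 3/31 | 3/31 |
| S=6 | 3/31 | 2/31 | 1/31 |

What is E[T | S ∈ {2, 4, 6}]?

P(S ∈ {2, 4, 6}) = 22/31.
Summing T·P(S=x,T=y) over the conditioning event gives 25/31.
E[T | S ∈ {2, 4, 6}] = (25/31) / (22/31) = 25/22.

25/22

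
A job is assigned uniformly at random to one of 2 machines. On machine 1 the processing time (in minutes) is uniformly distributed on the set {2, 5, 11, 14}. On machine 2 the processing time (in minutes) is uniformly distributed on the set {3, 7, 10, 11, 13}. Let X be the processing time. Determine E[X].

E[X | machine 1] = (2+5+11+14)/4 = 8.
E[X | machine 2] = (3+7+10+11+13)/5 = 44/5.
E[X] = (1/2)·(8) + (1/2)·(44/5) = 42/5.

42/5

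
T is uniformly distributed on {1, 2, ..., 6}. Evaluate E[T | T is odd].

Given T is odd, T is equally likely to be any of {1, 3, 5}.
E[T | T is odd] = (1 + 3 + 5) / 3 = 3.

3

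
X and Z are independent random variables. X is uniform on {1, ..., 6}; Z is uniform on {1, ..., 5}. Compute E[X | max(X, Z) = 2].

Outcomes with max(X, Z) = 2: (1,2), (2,1), (2,2), each with probability 1/30.
E[X | max(X, Z) = 2] = (1 + 2 + 2) / 3 = 5/3.

5/3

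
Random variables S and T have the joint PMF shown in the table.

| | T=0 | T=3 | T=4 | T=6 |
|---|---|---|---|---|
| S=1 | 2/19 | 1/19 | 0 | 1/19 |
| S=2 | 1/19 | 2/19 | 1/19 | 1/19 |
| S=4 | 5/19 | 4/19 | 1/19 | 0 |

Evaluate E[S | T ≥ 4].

P(T ≥ 4) = 4/19.
Σ S·P over the event = 1·(1/19) + 2·(1/19) + 2·(1/19) + 4·(1/19) = 9/19.
E[S | T ≥ 4] = (9/19) / (4/19) = 9/4.

9/4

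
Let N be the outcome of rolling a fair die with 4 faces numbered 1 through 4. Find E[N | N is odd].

Given N is odd, N is equally likely to be any of {1, 3}.
E[N | N is odd] = (1 + 3) / 2 = 2.

2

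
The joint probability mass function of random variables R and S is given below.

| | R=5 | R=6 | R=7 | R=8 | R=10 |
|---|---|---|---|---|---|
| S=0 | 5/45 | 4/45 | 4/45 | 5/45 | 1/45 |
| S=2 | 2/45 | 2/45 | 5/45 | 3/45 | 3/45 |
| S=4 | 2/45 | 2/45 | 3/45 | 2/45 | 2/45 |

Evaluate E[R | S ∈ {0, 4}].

103/15

P(S ∈ {0, 4}) = 2/3.
Summing R·P(R=x,S=y) over the conditioning event gives 206/45.
E[R | S ∈ {0, 4}] = (206/45) / (2/3) = 103/15.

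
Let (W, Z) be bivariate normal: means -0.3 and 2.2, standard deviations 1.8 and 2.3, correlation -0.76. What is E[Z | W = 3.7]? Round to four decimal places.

-1.6844

For a bivariate normal, E[Z | W=x] = μ_Z + ρ·(σ_Z/σ_W)·(x − μ_W).
E[Z | W=3.7] = 2.2 + (-0.76)·(2.3/1.8)·(3.7 − (-0.3)) = 2.2 + (-0.97111)·(4) = -1.6844.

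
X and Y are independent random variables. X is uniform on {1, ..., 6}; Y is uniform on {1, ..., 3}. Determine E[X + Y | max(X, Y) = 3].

24/5

Outcomes with max(X, Y) = 3: (1,3), (2,3), (3,1), (3,2), (3,3), each with probability 1/18.
E[X + Y | max(X, Y) = 3] = (4 + 5 + 4 + 5 + 6) / 5 = 24/5.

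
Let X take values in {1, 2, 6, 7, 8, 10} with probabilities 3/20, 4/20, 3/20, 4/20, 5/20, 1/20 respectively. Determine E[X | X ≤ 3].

P(X ≤ 3) = 7/20.
Σ over the event: 1·3/20 + 2·1/5 = 11/20.
E[X | X ≤ 3] = (11/20) / (7/20) = 11/7.

11/7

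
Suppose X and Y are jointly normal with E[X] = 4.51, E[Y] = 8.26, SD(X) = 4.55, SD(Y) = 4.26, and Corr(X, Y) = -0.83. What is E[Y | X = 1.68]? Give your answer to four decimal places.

10.4592

The regression of Y on X has slope ρ·σ_Y/σ_X and passes through (μ_X, μ_Y).
E[Y | X=1.68] = 8.26 + (-0.83)·(4.26/4.55)·(1.68 − (4.51)) = 8.26 + (-0.7771)·(-2.83) = 10.4592.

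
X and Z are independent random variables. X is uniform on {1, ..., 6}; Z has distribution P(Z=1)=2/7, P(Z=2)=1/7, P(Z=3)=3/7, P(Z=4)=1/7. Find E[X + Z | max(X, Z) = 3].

29/6

P(max(X, Z) = 3) = 2/7.
Summing (X+Z)·P(x,y) over outcomes with max(X, Z) = 3 gives 29/21.
E[X + Z | max(X, Z) = 3] = (29/21) / (2/7) = 29/6.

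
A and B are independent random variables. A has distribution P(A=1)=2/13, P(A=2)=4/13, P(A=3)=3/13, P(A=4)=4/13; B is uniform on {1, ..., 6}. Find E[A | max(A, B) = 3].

P(max(A, B) = 3) = 5/26.
Summing A·P(x,y) over outcomes with max(A, B) = 3 gives 37/78.
E[A | max(A, B) = 3] = (37/78) / (5/26) = 37/15.

37/15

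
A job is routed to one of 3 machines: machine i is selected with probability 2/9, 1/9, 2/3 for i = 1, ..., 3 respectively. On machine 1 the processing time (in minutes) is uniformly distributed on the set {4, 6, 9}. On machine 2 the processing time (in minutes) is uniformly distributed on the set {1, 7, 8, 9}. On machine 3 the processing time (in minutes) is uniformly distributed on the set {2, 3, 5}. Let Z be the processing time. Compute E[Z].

467/108

E[Z | machine 1] = (4+6+9)/3 = 19/3.
E[Z | machine 2] = (1+7+8+9)/4 = 25/4.
E[Z | machine 3] = (2+3+5)/3 = 10/3.
E[Z] = (2/9)·(19/3) + (1/9)·(25/4) + (2/3)·(10/3) = 467/108.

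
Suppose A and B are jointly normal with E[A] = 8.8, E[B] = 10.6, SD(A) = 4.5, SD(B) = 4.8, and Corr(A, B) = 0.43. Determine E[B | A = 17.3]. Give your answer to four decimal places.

14.4987

For a bivariate normal, E[B | A=x] = μ_B + ρ·(σ_B/σ_A)·(x − μ_A).
E[B | A=17.3] = 10.6 + (0.43)·(4.8/4.5)·(17.3 − (8.8)) = 10.6 + (0.45867)·(8.5) = 14.4987.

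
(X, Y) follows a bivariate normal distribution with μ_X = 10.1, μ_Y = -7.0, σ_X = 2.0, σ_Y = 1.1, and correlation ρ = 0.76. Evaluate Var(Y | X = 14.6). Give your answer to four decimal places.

For a bivariate normal, Var(Y | X=x) = σ_Y²(1 − ρ²).
Var(Y | X=14.6) = (1.1)²·(1 − (0.76)²) = 1.21·0.4224 = 0.5111.

0.5111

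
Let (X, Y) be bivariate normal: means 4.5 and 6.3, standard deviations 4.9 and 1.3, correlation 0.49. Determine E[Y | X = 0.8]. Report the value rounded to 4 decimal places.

5.8190

For a bivariate normal, E[Y | X=x] = μ_Y + ρ·(σ_Y/σ_X)·(x − μ_X).
E[Y | X=0.8] = 6.3 + (0.49)·(1.3/4.9)·(0.8 − (4.5)) = 6.3 + (0.13)·(-3.7) = 5.8190.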